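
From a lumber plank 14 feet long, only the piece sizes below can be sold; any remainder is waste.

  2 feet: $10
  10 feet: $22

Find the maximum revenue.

70

Consider every possible first cut. best[k] is the best of p[i]+best[k−i] over all sellable i≤k.
best[1] = 0
best[2] = 10
best[3] = 10
best[4] = 20  (first piece 2, then best[2]=10)
best[5] = 20
best[6] = 30  (first piece 2, then best[4]=20)
best[7] = 30
best[8] = 40  (first piece 2, then best[6]=30)
best[9] = 40
best[10] = max(10+40, 22+0) = 50
best[11] = max(10+40, 22+0) = 50
best[12] = max(10+50, 22+10) = 60
best[13] = max(10+50, 22+10) = 60
best[14] = max(10+60, 22+20) = 70
One optimal cutting: 2 + 2 + 2 + 2 + 2 + 2 + 2 → $70.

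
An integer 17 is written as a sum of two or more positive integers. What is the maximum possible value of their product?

486

Fill prod[k] for k=2..17: at each k try every first piece i and multiply by the better of (k−i) uncut or prod[k−i].
prod[2] = 1×max(1,0) = 1×1 = 1
prod[3] = 1×max(2,1) = 1×2 = 2
prod[4] = 2×max(2,1) = 2×2 = 4
prod[5] = 2×max(3,2) = 2×3 = 6
prod[6] = 3×max(3,2) = 3×3 = 9
prod[7] = 2×max(5,6) = 2×6 = 12
prod[8] = 2×max(6,9) = 2×9 = 18
prod[9] = 3×max(6,9) = 3×9 = 27
prod[10] = 2×max(8,18) = 2×18 = 36
prod[11] = 2×max(9,27) = 2×27 = 54
prod[12] = 3×max(9,27) = 3×27 = 81
prod[13] = 2×max(11,54) = 2×54 = 108
prod[14] = 2×max(12,81) = 2×81 = 162
prod[15] = 3×max(12,81) = 3×81 = 243
prod[16] = 2×max(14,162) = 2×162 = 324
prod[17] = 2×max(15,243) = 2×243 = 486
One optimal split: 3 + 3 + 3 + 3 + 3 + 2; product 3×3×3×3×3×2 = 486.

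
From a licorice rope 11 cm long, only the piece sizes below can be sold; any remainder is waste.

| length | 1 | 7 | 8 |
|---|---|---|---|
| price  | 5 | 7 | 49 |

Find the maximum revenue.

64

Build r[k] bottom-up: r[k] = max over allowed piece i of (p[i] + r[k−i]).
r[1] = 5
r[2] = 10  (first piece 1, then r[1]=5)
r[3] = 15  (first piece 1, then r[2]=10)
r[4] = 20  (first piece 1, then r[3]=15)
r[5] = 25  (first piece 1, then r[4]=20)
r[6] = 30  (first piece 1, then r[5]=25)
r[7] = 35  (first piece 1, then r[6]=30)
r[8] = 49
r[9] = 54  (first piece 1, then r[8]=49)
r[10] = 59  (first piece 1, then r[9]=54)
r[11] = 64  (first piece 1, then r[10]=59)
One optimal cutting: 8 + 1 + 1 + 1 → ¢64.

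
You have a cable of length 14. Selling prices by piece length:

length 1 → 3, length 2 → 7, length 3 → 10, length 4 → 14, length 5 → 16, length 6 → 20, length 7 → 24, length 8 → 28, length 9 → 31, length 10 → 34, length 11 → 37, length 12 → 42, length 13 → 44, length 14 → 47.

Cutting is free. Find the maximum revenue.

Let v[k] be the best obtainable value from length k. For each k, try every first piece i and keep the best of price[i] + v[k−i].
v[1] = 3
v[2] = max(3+3, 7+0) = 7
v[3] = max(3+7, 7+3, 10+0) = 10
v[4] = max(3+10, 7+7, 10+3, 14+0) = 14
v[5] = max(3+14, 7+10, 10+7, 14+3, 16+0) = 17
v[6] = max(3+17, 7+14, 10+10, 14+7, 16+3, 20+0) = 21
v[7] = max(3+21, 7+17, 10+14, …, 20+3, 24+0) = 24
v[8] = max(3+24, 7+21, 10+17, …, 24+3, 28+0) = 28
v[9] = max(3+28, 7+24, 10+21, …, 28+3, 31+0) = 31
v[10] = max(3+31, 7+28, 10+24, …, 31+3, 34+0) = 35
v[11] = max(3+35, 7+31, 10+28, …, 34+3, 37+0) = 38
v[12] = max(3+38, 7+35, 10+31, …, 37+3, 42+0) = 42
v[13] = max(3+42, 7+38, 10+35, …, 42+3, 44+0) = 45
v[14] = max(3+45, 7+42, 10+38, …, 44+3, 47+0) = 49
One optimal cutting: 2 + 2 + 2 + 2 + 2 + 2 + 2 → 7 + 7 + 7 + 7 + 7 + 7 + 7 = 49.

49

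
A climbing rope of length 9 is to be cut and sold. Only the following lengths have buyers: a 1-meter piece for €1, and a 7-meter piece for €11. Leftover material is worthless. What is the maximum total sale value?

Let f[k] be the best obtainable value from length k. For each k, try every first piece i and keep the best of price[i] + f[k−i].
f[1] = 1
f[2] = 2  (first piece 1, then f[1]=1)
f[3] = 3  (first piece 1, then f[2]=2)
f[4] = 4  (first piece 1, then f[3]=3)
f[5] = 5  (first piece 1, then f[4]=4)
f[6] = 6  (first piece 1, then f[5]=5)
f[7] = max(1+6, 11+0) = 11
f[8] = max(1+11, 11+1) = 12
f[9] = max(1+12, 11+2) = 13
One optimal cutting: 7 + 1 + 1 → €13.

13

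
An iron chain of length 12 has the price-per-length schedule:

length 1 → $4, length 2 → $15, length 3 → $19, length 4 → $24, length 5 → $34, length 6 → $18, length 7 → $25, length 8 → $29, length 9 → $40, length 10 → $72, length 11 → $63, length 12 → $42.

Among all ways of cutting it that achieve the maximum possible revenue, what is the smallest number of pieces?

Consider every possible first cut. r[k] is the best of p[i]+r[k−i] over all sellable i≤k.
r[1] = 4
r[2] = 15
r[3] = 19  (first piece 1, then r[2]=15)
r[4] = 30  (first piece 2, then r[2]=15)
r[5] = 34  (first piece 1, then r[4]=30)
r[6] = 45  (first piece 2, then r[4]=30)
r[7] = 49  (first piece 1, then r[6]=45)
r[8] = 60  (first piece 2, then r[6]=45)
r[9] = 64  (first piece 1, then r[8]=60)
r[10] = 75  (first piece 2, then r[8]=60)
r[11] = 79  (first piece 1, then r[10]=75)
r[12] = 90  (first piece 2, then r[10]=75)
Maximum revenue is $90.
Now minimize piece count subject to staying optimal: for each k, pieces[k] = 1 + min over i with p[i]+r[k−i]=r[k] of pieces[k−i].
pieces[9] = 3
pieces[10] = 5
pieces[11] = 4
pieces[12] = 6

6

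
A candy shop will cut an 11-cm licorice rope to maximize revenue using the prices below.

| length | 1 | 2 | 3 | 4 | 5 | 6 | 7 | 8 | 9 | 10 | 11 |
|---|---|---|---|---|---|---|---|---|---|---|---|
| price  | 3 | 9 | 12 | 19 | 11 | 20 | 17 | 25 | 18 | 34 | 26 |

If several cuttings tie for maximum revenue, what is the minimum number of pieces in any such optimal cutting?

Build r[k] bottom-up: r[k] = max over allowed piece i of (p[i] + r[k−i]).
r[1] = 3
r[2] = max(3+3, 9+0) = 9
r[3] = max(3+9, 9+3, 12+0) = 12
r[4] = max(3+12, 9+9, 12+3, 19+0) = 19
r[5] = max(3+19, 9+12, 12+9, 19+3, 11+0) = 22
r[6] = max(3+22, 9+19, 12+12, 19+9, 11+3, 20+0) = 28
r[7] = max(3+28, 9+22, 12+19, …, 20+3, 17+0) = 31
r[8] = max(3+31, 9+28, 12+22, …, 17+3, 25+0) = 38
r[9] = max(3+38, 9+31, 12+28, …, 25+3, 18+0) = 41
r[10] = max(3+41, 9+38, 12+31, …, 18+3, 34+0) = 47
r[11] = max(3+47, 9+41, 12+38, …, 34+3, 26+0) = 50
Maximum revenue is ¢50.
Now minimize piece count subject to staying optimal: for each k, pieces[k] = 1 + min over i with p[i]+r[k−i]=r[k] of pieces[k−i].
pieces[8] = 2
pieces[9] = 3
pieces[10] = 3
pieces[11] = 3

3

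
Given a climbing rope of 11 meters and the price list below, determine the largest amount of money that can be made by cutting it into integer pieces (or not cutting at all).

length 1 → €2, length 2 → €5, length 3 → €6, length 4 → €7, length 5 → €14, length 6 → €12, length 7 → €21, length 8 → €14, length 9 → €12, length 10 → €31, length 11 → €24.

33

Let v[k] be the best obtainable value from length k. For each k, try every first piece i and keep the best of price[i] + v[k−i].
v[1] = 2
v[2] = max(2+2, 5+0) = 5
v[3] = max(2+5, 5+2, 6+0) = 7
v[4] = max(2+7, 5+5, 6+2, 7+0) = 10
v[5] = max(2+10, 5+7, 6+5, 7+2, 14+0) = 14
v[6] = max(2+14, 5+10, 6+7, 7+5, 14+2, 12+0) = 16
v[7] = max(2+16, 5+14, 6+10, …, 12+2, 21+0) = 21
v[8] = max(2+21, 5+16, 6+14, …, 21+2, 14+0) = 23
v[9] = max(2+23, 5+21, 6+16, …, 14+2, 12+0) = 26
v[10] = max(2+26, 5+23, 6+21, …, 12+2, 31+0) = 31
v[11] = max(2+31, 5+26, 6+23, …, 31+2, 24+0) = 33
One optimal cutting: 10 + 1 → €31 + €2 = €33.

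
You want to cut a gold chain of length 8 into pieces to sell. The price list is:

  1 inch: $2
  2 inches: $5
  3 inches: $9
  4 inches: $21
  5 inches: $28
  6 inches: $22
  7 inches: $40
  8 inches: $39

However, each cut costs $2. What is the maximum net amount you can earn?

Let r[k] be the best obtainable value from length k. For each k, try every first piece i and keep the best of price[i] + r[k−i] minus the 2 cut fee when i<k.
r[1] = 2
r[2] = 5
r[3] = 9
r[4] = 21
r[5] = 28
r[6] = 28  (first piece 1, then r[5]=28)
r[7] = 40
r[8] = 40  (first piece 1, then r[7]=40)
One optimal plan: pieces 7 + 1 (1 cut) → $42 − $2 = $40.

40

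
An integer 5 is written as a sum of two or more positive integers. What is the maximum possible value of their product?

Define g[k] = max over 1≤i<k of i · max(k−i, g[k−i]); the inner max lets the remainder stay uncut if that's better.
g[2] = 1·max(1,0) = 1·1 = 1
g[3] = 1·max(2,1) = 1·2 = 2
g[4] = 2·max(2,1) = 2·2 = 4
g[5] = 2·max(3,2) = 2·3 = 6
One optimal split: 3 + 2; product 3·2 = 6.

6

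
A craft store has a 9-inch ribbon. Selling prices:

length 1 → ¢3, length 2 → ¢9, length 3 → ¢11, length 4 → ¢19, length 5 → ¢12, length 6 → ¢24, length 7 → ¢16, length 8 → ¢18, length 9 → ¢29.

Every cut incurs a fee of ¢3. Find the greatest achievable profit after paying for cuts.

Consider every possible first cut. net[k] is the best of p[i]+net[k−i] over all sellable i≤k, charging 3 whenever i<k.
net[1] = 3
net[2] = max(3+3-3, 9+0) = 9
net[3] = max(3+9-3, 9+3-3, 11+0) = 11
net[4] = max(3+11-3, 9+9-3, 11+3-3, 19+0) = 19
net[5] = max(3+19-3, 9+11-3, 11+9-3, 19+3-3, 12+0) = 19
net[6] = max(3+19-3, 9+19-3, 11+11-3, 19+9-3, 12+3-3, 24+0) = 25
net[7] = max(3+25-3, 9+19-3, 11+19-3, …, 24+3-3, 16+0) = 27
net[8] = max(3+27-3, 9+25-3, 11+19-3, …, 16+3-3, 18+0) = 35
net[9] = max(3+35-3, 9+27-3, 11+25-3, …, 18+3-3, 29+0) = 35
One optimal plan: pieces 4 + 4 + 1 (2 cuts) → ¢41 − ¢6 = ¢35.

35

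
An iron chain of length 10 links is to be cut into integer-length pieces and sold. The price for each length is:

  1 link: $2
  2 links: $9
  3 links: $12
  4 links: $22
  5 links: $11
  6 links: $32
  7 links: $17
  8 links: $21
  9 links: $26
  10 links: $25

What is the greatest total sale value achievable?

Build r[k] bottom-up: r[k] = max over allowed piece i of (p[i] + r[k−i]).
r[1] = 2
r[2] = max(2+2, 9+0) = 9
r[3] = max(2+9, 9+2, 12+0) = 12
r[4] = max(2+12, 9+9, 12+2, 22+0) = 22
r[5] = max(2+22, 9+12, 12+9, 22+2, 11+0) = 24
r[6] = max(2+24, 9+22, 12+12, 22+9, 11+2, 32+0) = 32
r[7] = max(2+32, 9+24, 12+22, …, 32+2, 17+0) = 34
r[8] = max(2+34, 9+32, 12+24, …, 17+2, 21+0) = 44
r[9] = max(2+44, 9+34, 12+32, …, 21+2, 26+0) = 46
r[10] = max(2+46, 9+44, 12+34, …, 26+2, 25+0) = 54
One optimal cutting: 6 + 4 → $32 + $22 = $54.

54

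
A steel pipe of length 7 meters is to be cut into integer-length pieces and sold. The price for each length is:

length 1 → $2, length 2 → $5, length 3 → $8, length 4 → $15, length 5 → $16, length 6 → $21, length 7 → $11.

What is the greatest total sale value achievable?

23

Build best[k] bottom-up: best[k] = max over allowed piece i of (p[i] + best[k−i]).
best[1] = 2
best[2] = 5
best[3] = 8
best[4] = 15
best[5] = 17  (first piece 1, then best[4]=15)
best[6] = 21
best[7] = 23  (first piece 1, then best[6]=21)
One optimal cutting: 6 + 1 → $21 + $2 = $23.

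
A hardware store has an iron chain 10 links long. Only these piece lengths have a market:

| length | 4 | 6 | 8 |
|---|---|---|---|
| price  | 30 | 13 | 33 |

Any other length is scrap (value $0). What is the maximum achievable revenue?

Build best[k] bottom-up: best[k] = max over allowed piece i of (p[i] + best[k−i]).
best[1] = 0
best[2] = 0
best[3] = 0
best[4] = 30
best[5] = 30
best[6] = 30
best[7] = 30
best[8] = 60  (first piece 4, then best[4]=30)
best[9] = 60
best[10] = 60
One optimal cutting: pieces 4 + 4 with 2 links of scrap → $60.

60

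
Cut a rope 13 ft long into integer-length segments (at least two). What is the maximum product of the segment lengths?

108

Define prod[k] = max over 1≤i<k of i · max(k−i, prod[k−i]); the inner max lets the remainder stay uncut if that's better.
prod[2] = 1·max(1,0) = 1·1 = 1
prod[3] = max(1·2, 2·1) = 2
prod[4] = max(1·3, 2·2, 3·1) = 4
prod[5] = max(1·4, 2·3, 3·2, 4·1) = 6
prod[6] = max(1·6, 2·4, 3·3, 4·2, 5·1) = 9
prod[7] = max(1·9, 2·6, 3·4, 4·3, 5·2, 6·1) = 12
prod[8] = max(1·12, 2·9, 3·6, …, 6·2, 7·1) = 18
prod[9] = max(1·18, 2·12, 3·9, …, 7·2, 8·1) = 27
prod[10] = max(1·27, 2·18, 3·12, …, 8·2, 9·1) = 36
prod[11] = max(1·36, 2·27, 3·18, …, 9·2, 10·1) = 54
prod[12] = max(1·54, 2·36, 3·27, …, 10·2, 11·1) = 81
prod[13] = max(1·81, 2·54, 3·36, …, 11·2, 12·1) = 108
One optimal split: 3 + 3 + 3 + 2 + 2; product 3·3·3·2·2 = 108.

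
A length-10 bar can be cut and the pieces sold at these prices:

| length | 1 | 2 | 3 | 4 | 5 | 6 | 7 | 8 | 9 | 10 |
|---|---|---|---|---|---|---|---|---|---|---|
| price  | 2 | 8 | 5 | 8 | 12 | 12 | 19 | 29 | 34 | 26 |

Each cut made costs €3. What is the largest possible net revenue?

34

Build r[k] bottom-up: r[k] = max over allowed piece i of (p[i] + r[k−i]) − 3 per cut.
r[1] = 2
r[2] = max(2+2-3, 8+0) = 8
r[3] = max(2+8-3, 8+2-3, 5+0) = 7
r[4] = max(2+7-3, 8+8-3, 5+2-3, 8+0) = 13
r[5] = max(2+13-3, 8+7-3, 5+8-3, 8+2-3, 12+0) = 12
r[6] = max(2+12-3, 8+13-3, 5+7-3, 8+8-3, 12+2-3, 12+0) = 18
r[7] = max(2+18-3, 8+12-3, 5+13-3, …, 12+2-3, 19+0) = 19
r[8] = max(2+19-3, 8+18-3, 5+12-3, …, 19+2-3, 29+0) = 29
r[9] = max(2+29-3, 8+19-3, 5+18-3, …, 29+2-3, 34+0) = 34
r[10] = max(2+34-3, 8+29-3, 5+19-3, …, 34+2-3, 26+0) = 34
One optimal plan: pieces 8 + 2 (1 cut) → €37 − €3 = €34.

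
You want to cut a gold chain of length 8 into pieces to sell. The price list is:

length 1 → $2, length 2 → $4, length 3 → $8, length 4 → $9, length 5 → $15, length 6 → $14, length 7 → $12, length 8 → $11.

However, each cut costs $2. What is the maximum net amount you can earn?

21

Let v[k] be the best obtainable value from length k. For each k, try every first piece i and keep the best of price[i] + v[k−i] minus the 2 cut fee when i<k.
v[1] = 2
v[2] = max(2+2-2, 4+0) = 4
v[3] = max(2+4-2, 4+2-2, 8+0) = 8
v[4] = max(2+8-2, 4+4-2, 8+2-2, 9+0) = 9
v[5] = max(2+9-2, 4+8-2, 8+4-2, 9+2-2, 15+0) = 15
v[6] = max(2+15-2, 4+9-2, 8+8-2, 9+4-2, 15+2-2, 14+0) = 15
v[7] = max(2+15-2, 4+15-2, 8+9-2, …, 14+2-2, 12+0) = 17
v[8] = max(2+17-2, 4+15-2, 8+15-2, …, 12+2-2, 11+0) = 21
One optimal plan: pieces 5 + 3 (1 cut) → $23 − $2 = $21.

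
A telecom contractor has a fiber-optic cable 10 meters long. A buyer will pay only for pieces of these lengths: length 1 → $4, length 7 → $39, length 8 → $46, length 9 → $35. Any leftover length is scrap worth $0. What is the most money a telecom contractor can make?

54

Build r[k] bottom-up: r[k] = max over allowed piece i of (p[i] + r[k−i]).
r[1] = 4
r[2] = 8  (first piece 1, then r[1]=4)
r[3] = 12  (first piece 1, then r[2]=8)
r[4] = 16  (first piece 1, then r[3]=12)
r[5] = 20  (first piece 1, then r[4]=16)
r[6] = 24  (first piece 1, then r[5]=20)
r[7] = max(4+24, 39+0) = 39
r[8] = max(4+39, 39+4, 46+0) = 46
r[9] = max(4+46, 39+8, 46+4, 35+0) = 50
r[10] = max(4+50, 39+12, 46+8, 35+4) = 54
One optimal cutting: 8 + 1 + 1 → $54.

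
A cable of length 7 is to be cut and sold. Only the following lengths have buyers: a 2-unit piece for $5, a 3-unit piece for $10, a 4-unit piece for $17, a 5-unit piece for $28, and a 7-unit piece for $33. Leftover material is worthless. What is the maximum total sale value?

Build f[k] bottom-up: f[k] = max over allowed piece i of (p[i] + f[k−i]).
f[1] = 0
f[2] = 5
f[3] = 10
f[4] = 17
f[5] = 28
f[6] = 28
f[7] = 33  (first piece 2, then f[5]=28)
One optimal cutting: 5 + 2 → $33.

33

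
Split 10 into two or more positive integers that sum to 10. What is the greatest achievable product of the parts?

Define g[k] = max over 1≤i<k of i · max(k−i, g[k−i]); the inner max lets the remainder stay uncut if that's better.
g[2] = 1×max(1,0) = 1×1 = 1
g[3] = 1×max(2,1) = 1×2 = 2
g[4] = 2×max(2,1) = 2×2 = 4
g[5] = 2×max(3,2) = 2×3 = 6
g[6] = 3×max(3,2) = 3×3 = 9
g[7] = 2×max(5,6) = 2×6 = 12
g[8] = 2×max(6,9) = 2×9 = 18
g[9] = 3×max(6,9) = 3×9 = 27
g[10] = 2×max(8,18) = 2×18 = 36
One optimal split: 3 + 3 + 2 + 2; product 3×3×2×2 = 36.

36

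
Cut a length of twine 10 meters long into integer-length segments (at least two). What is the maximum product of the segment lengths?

36

Let m[k] be the best product for length k (with at least one cut). For each first piece i, the rest contributes max(k−i, m[k−i]).
m[2] = 1×max(1,0) = 1×1 = 1
m[3] = 1×max(2,1) = 1×2 = 2
m[4] = 2×max(2,1) = 2×2 = 4
m[5] = 2×max(3,2) = 2×3 = 6
m[6] = 3×max(3,2) = 3×3 = 9
m[7] = 2×max(5,6) = 2×6 = 12
m[8] = 2×max(6,9) = 2×9 = 18
m[9] = 3×max(6,9) = 3×9 = 27
m[10] = 2×max(8,18) = 2×18 = 36
One optimal split: 3 + 3 + 2 + 2; product 3×3×2×2 = 36.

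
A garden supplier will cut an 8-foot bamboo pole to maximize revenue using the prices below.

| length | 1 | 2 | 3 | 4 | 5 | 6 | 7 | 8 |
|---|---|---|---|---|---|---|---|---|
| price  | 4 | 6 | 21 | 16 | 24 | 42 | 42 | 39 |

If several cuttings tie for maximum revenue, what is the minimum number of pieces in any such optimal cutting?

3

Consider every possible first cut. r[k] is the best of p[i]+r[k−i] over all sellable i≤k.
r[1] = 4
r[2] = max(4+4, 6+0) = 8
r[3] = max(4+8, 6+4, 21+0) = 21
r[4] = max(4+21, 6+8, 21+4, 16+0) = 25
r[5] = max(4+25, 6+21, 21+8, 16+4, 24+0) = 29
r[6] = max(4+29, 6+25, 21+21, 16+8, 24+4, 42+0) = 42
r[7] = max(4+42, 6+29, 21+25, …, 42+4, 42+0) = 46
r[8] = max(4+46, 6+42, 21+29, …, 42+4, 39+0) = 50
Maximum revenue is $50.
Now minimize piece count subject to staying optimal: for each k, pieces[k] = 1 + min over i with p[i]+r[k−i]=r[k] of pieces[k−i].
pieces[5] = 3
pieces[6] = 1
pieces[7] = 2
pieces[8] = 3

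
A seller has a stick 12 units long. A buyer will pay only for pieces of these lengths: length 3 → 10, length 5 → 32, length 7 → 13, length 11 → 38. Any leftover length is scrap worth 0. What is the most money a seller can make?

Let r[k] be the best obtainable value from length k. For each k, try every first piece i and keep the best of price[i] + r[k−i].
r[1] = 0
r[2] = 0
r[3] = 10
r[4] = 10
r[5] = max(10+0, 32+0) = 32
r[6] = max(10+10, 32+0) = 32
r[7] = max(10+10, 32+0, 13+0) = 32
r[8] = max(10+32, 32+10, 13+0) = 42
r[9] = max(10+32, 32+10, 13+0) = 42
r[10] = max(10+32, 32+32, 13+10) = 64
r[11] = max(10+42, 32+32, 13+10, 38+0) = 64
r[12] = max(10+42, 32+32, 13+32, 38+0) = 64
One optimal cutting: pieces 5 + 5 with 2 units of scrap → 64.

64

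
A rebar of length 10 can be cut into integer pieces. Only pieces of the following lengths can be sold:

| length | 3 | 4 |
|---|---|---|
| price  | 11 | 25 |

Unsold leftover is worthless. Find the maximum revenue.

Consider every possible first cut. f[k] is the best of p[i]+f[k−i] over all sellable i≤k.
f[1] = 0
f[2] = 0
f[3] = 11
f[4] = max(11+0, 25+0) = 25
f[5] = max(11+0, 25+0) = 25
f[6] = max(11+11, 25+0) = 25
f[7] = max(11+25, 25+11) = 36
f[8] = max(11+25, 25+25) = 50
f[9] = max(11+25, 25+25) = 50
f[10] = max(11+36, 25+25) = 50
One optimal cutting: pieces 4 + 4 with 2 meters of scrap → ₹50.

50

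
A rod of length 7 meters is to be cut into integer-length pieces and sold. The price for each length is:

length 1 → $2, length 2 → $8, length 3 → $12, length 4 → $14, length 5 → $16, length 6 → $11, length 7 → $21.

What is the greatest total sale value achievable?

28

Consider every possible first cut. v[k] is the best of p[i]+v[k−i] over all sellable i≤k.
v[1] = 2
v[2] = max(2+2, 8+0) = 8
v[3] = max(2+8, 8+2, 12+0) = 12
v[4] = max(2+12, 8+8, 12+2, 14+0) = 16
v[5] = max(2+16, 8+12, 12+8, 14+2, 16+0) = 20
v[6] = max(2+20, 8+16, 12+12, 14+8, 16+2, 11+0) = 24
v[7] = max(2+24, 8+20, 12+16, …, 11+2, 21+0) = 28
One optimal cutting: 3 + 2 + 2 → $12 + $8 + $8 = $28.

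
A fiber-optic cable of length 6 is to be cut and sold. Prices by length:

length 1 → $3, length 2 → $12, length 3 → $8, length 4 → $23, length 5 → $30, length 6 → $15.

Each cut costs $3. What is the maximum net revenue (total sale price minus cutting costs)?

Consider every possible first cut. net[k] is the best of p[i]+net[k−i] over all sellable i≤k, charging 3 whenever i<k.
net[1] = 3
net[2] = 12
net[3] = 12  (first piece 1, then net[2]=12)
net[4] = 23
net[5] = 30
net[6] = 32  (first piece 2, then net[4]=23)
One optimal plan: pieces 4 + 2 (1 cut) → $35 − $3 = $32.

32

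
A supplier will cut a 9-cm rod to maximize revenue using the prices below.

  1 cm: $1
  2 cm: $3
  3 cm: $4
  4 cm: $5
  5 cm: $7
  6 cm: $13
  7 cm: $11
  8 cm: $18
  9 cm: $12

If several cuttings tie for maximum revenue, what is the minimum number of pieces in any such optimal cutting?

Build r[k] bottom-up: r[k] = max over allowed piece i of (p[i] + r[k−i]).
r[1] = 1
r[2] = 3
r[3] = 4  (first piece 1, then r[2]=3)
r[4] = 6  (first piece 2, then r[2]=3)
r[5] = 7  (first piece 1, then r[4]=6)
r[6] = 13
r[7] = 14  (first piece 1, then r[6]=13)
r[8] = 18
r[9] = 19  (first piece 1, then r[8]=18)
Maximum revenue is $19.
Now minimize piece count subject to staying optimal: for each k, pieces[k] = 1 + min over i with p[i]+r[k−i]=r[k] of pieces[k−i].
pieces[6] = 1
pieces[7] = 2
pieces[8] = 1
pieces[9] = 2

2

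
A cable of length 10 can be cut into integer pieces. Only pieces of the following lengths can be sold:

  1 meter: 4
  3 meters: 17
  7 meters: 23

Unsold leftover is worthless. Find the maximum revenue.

Consider every possible first cut. best[k] is the best of p[i]+best[k−i] over all sellable i≤k.
best[1] = 4
best[2] = 8  (first piece 1, then best[1]=4)
best[3] = max(4+8, 17+0) = 17
best[4] = max(4+17, 17+4) = 21
best[5] = max(4+21, 17+8) = 25
best[6] = max(4+25, 17+17) = 34
best[7] = max(4+34, 17+21, 23+0) = 38
best[8] = max(4+38, 17+25, 23+4) = 42
best[9] = max(4+42, 17+34, 23+8) = 51
best[10] = max(4+51, 17+38, 23+17) = 55
One optimal cutting: 3 + 3 + 3 + 1 → 55.

55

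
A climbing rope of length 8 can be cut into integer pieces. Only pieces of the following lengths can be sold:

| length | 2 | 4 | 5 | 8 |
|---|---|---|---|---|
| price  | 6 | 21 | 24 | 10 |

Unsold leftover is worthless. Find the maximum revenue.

Consider every possible first cut. r[k] is the best of p[i]+r[k−i] over all sellable i≤k.
r[1] = 0
r[2] = 6
r[3] = 6
r[4] = max(6+6, 21+0) = 21
r[5] = max(6+6, 21+0, 24+0) = 24
r[6] = max(6+21, 21+6, 24+0) = 27
r[7] = max(6+24, 21+6, 24+6) = 30
r[8] = max(6+27, 21+21, 24+6, 10+0) = 42
One optimal cutting: 4 + 4 → €42.

42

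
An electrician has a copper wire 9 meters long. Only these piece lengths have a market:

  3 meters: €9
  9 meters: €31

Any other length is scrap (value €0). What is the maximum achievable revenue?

Build r[k] bottom-up: r[k] = max over allowed piece i of (p[i] + r[k−i]).
r[1] = 0
r[2] = 0
r[3] = 9
r[4] = 9
r[5] = 9
r[6] = 18  (first piece 3, then r[3]=9)
r[7] = 18
r[8] = 18
r[9] = 31
One optimal cutting: 9 → €31.

31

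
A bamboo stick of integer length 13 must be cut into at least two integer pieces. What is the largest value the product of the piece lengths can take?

Define g[k] = max over 1≤i<k of i · max(k−i, g[k−i]); the inner max lets the remainder stay uncut if that's better.
g[2] = 1·max(1,0) = 1·1 = 1
g[3] = 1·max(2,1) = 1·2 = 2
g[4] = 2·max(2,1) = 2·2 = 4
g[5] = 2·max(3,2) = 2·3 = 6
g[6] = 3·max(3,2) = 3·3 = 9
g[7] = 2·max(5,6) = 2·6 = 12
g[8] = 2·max(6,9) = 2·9 = 18
g[9] = 3·max(6,9) = 3·9 = 27
g[10] = 2·max(8,18) = 2·18 = 36
g[11] = 2·max(9,27) = 2·27 = 54
g[12] = 3·max(9,27) = 3·27 = 81
g[13] = 2·max(11,54) = 2·54 = 108
One optimal split: 3 + 3 + 3 + 2 + 2; product 3·3·3·2·2 = 108.

108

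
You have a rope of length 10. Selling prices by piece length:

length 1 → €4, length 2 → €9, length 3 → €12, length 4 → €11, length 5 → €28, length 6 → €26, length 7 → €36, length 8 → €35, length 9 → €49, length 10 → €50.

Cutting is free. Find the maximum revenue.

Let r[k] be the best obtainable value from length k. For each k, try every first piece i and keep the best of price[i] + r[k−i].
r[1] = 4
r[2] = max(4+4, 9+0) = 9
r[3] = max(4+9, 9+4, 12+0) = 13
r[4] = max(4+13, 9+9, 12+4, 11+0) = 18
r[5] = max(4+18, 9+13, 12+9, 11+4, 28+0) = 28
r[6] = max(4+28, 9+18, 12+13, 11+9, 28+4, 26+0) = 32
r[7] = max(4+32, 9+28, 12+18, …, 26+4, 36+0) = 37
r[8] = max(4+37, 9+32, 12+28, …, 36+4, 35+0) = 41
r[9] = max(4+41, 9+37, 12+32, …, 35+4, 49+0) = 49
r[10] = max(4+49, 9+41, 12+37, …, 49+4, 50+0) = 56
One optimal cutting: 5 + 5 → €28 + €28 = €56.

56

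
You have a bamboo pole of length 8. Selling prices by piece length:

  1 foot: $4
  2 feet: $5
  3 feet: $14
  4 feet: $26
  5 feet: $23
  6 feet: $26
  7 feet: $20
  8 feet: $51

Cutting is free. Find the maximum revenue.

52

Let v[k] be the best obtainable value from length k. For each k, try every first piece i and keep the best of price[i] + v[k−i].
v[1] = 4
v[2] = 8  (first piece 1, then v[1]=4)
v[3] = 14
v[4] = 26
v[5] = 30  (first piece 1, then v[4]=26)
v[6] = 34  (first piece 1, then v[5]=30)
v[7] = 40  (first piece 3, then v[4]=26)
v[8] = 52  (first piece 4, then v[4]=26)
One optimal cutting: 4 + 4 → $26 + $26 = $52.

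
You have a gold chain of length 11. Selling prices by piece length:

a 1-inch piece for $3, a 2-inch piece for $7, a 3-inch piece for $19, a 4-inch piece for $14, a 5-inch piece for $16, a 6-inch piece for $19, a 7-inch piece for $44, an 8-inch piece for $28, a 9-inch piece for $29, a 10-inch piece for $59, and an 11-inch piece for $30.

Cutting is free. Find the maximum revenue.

66

Consider every possible first cut. best[k] is the best of p[i]+best[k−i] over all sellable i≤k.
best[1] = 3
best[2] = max(3+3, 7+0) = 7
best[3] = max(3+7, 7+3, 19+0) = 19
best[4] = max(3+19, 7+7, 19+3, 14+0) = 22
best[5] = max(3+22, 7+19, 19+7, 14+3, 16+0) = 26
best[6] = max(3+26, 7+22, 19+19, 14+7, 16+3, 19+0) = 38
best[7] = max(3+38, 7+26, 19+22, …, 19+3, 44+0) = 44
best[8] = max(3+44, 7+38, 19+26, …, 44+3, 28+0) = 47
best[9] = max(3+47, 7+44, 19+38, …, 28+3, 29+0) = 57
best[10] = max(3+57, 7+47, 19+44, …, 29+3, 59+0) = 63
best[11] = max(3+63, 7+57, 19+47, …, 59+3, 30+0) = 66
One optimal cutting: 7 + 3 + 1 → $44 + $19 + $3 = $66.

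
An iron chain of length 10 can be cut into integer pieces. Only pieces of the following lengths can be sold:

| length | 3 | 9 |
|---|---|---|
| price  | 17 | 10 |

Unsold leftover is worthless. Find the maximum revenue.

Consider every possible first cut. best[k] is the best of p[i]+best[k−i] over all sellable i≤k.
best[1] = 0
best[2] = 0
best[3] = 17
best[4] = 17
best[5] = 17
best[6] = 34  (first piece 3, then best[3]=17)
best[7] = 34
best[8] = 34
best[9] = 51  (first piece 3, then best[6]=34)
best[10] = 51
One optimal cutting: pieces 3 + 3 + 3 with 1 link of scrap → $51.

51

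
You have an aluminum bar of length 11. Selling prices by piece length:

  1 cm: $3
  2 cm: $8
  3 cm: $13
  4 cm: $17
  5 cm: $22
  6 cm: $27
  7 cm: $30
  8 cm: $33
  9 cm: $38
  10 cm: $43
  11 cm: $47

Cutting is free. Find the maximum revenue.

Let r[k] be the best obtainable value from length k. For each k, try every first piece i and keep the best of price[i] + r[k−i].
r[1] = 3
r[2] = 8
r[3] = 13
r[4] = 17
r[5] = 22
r[6] = 27
r[7] = 30  (first piece 1, then r[6]=27)
r[8] = 35  (first piece 2, then r[6]=27)
r[9] = 40  (first piece 3, then r[6]=27)
r[10] = 44  (first piece 4, then r[6]=27)
r[11] = 49  (first piece 5, then r[6]=27)
One optimal cutting: 6 + 5 → $27 + $22 = $49.

49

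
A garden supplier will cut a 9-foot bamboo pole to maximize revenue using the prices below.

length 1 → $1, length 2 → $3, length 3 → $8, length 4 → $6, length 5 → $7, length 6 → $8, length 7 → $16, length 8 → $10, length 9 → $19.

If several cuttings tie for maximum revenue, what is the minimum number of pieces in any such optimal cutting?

Let r[k] be the best obtainable value from length k. For each k, try every first piece i and keep the best of price[i] + r[k−i].
r[1] = 1
r[2] = max(1+1, 3+0) = 3
r[3] = max(1+3, 3+1, 8+0) = 8
r[4] = max(1+8, 3+3, 8+1, 6+0) = 9
r[5] = max(1+9, 3+8, 8+3, 6+1, 7+0) = 11
r[6] = max(1+11, 3+9, 8+8, 6+3, 7+1, 8+0) = 16
r[7] = max(1+16, 3+11, 8+9, …, 8+1, 16+0) = 17
r[8] = max(1+17, 3+16, 8+11, …, 16+1, 10+0) = 19
r[9] = max(1+19, 3+17, 8+16, …, 10+1, 19+0) = 24
Maximum revenue is $24.
Now minimize piece count subject to staying optimal: for each k, pieces[k] = 1 + min over i with p[i]+r[k−i]=r[k] of pieces[k−i].
pieces[6] = 2
pieces[7] = 3
pieces[8] = 3
pieces[9] = 3

3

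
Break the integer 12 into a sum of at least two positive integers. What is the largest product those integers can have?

Define m[k] = max over 1≤i<k of i · max(k−i, m[k−i]); the inner max lets the remainder stay uncut if that's better.
m[2] = 1·max(1,0) = 1·1 = 1
m[3] = max(1·2, 2·1) = 2
m[4] = max(1·3, 2·2, 3·1) = 4
m[5] = max(1·4, 2·3, 3·2, 4·1) = 6
m[6] = max(1·6, 2·4, 3·3, 4·2, 5·1) = 9
m[7] = max(1·9, 2·6, 3·4, 4·3, 5·2, 6·1) = 12
m[8] = max(1·12, 2·9, 3·6, …, 6·2, 7·1) = 18
m[9] = max(1·18, 2·12, 3·9, …, 7·2, 8·1) = 27
m[10] = max(1·27, 2·18, 3·12, …, 8·2, 9·1) = 36
m[11] = max(1·36, 2·27, 3·18, …, 9·2, 10·1) = 54
m[12] = max(1·54, 2·36, 3·27, …, 10·2, 11·1) = 81
One optimal split: 3 + 3 + 3 + 3; product 3·3·3·3 = 81.

81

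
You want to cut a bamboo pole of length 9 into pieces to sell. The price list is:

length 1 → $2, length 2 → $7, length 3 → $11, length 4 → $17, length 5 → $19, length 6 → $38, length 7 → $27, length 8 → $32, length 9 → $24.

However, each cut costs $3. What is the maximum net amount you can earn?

46

Build r[k] bottom-up: r[k] = max over allowed piece i of (p[i] + r[k−i]) − 3 per cut.
r[1] = 2
r[2] = max(2+2-3, 7+0) = 7
r[3] = max(2+7-3, 7+2-3, 11+0) = 11
r[4] = max(2+11-3, 7+7-3, 11+2-3, 17+0) = 17
r[5] = max(2+17-3, 7+11-3, 11+7-3, 17+2-3, 19+0) = 19
r[6] = max(2+19-3, 7+17-3, 11+11-3, 17+7-3, 19+2-3, 38+0) = 38
r[7] = max(2+38-3, 7+19-3, 11+17-3, …, 38+2-3, 27+0) = 37
r[8] = max(2+37-3, 7+38-3, 11+19-3, …, 27+2-3, 32+0) = 42
r[9] = max(2+42-3, 7+37-3, 11+38-3, …, 32+2-3, 24+0) = 46
One optimal plan: pieces 6 + 3 (1 cut) → $49 − $3 = $46.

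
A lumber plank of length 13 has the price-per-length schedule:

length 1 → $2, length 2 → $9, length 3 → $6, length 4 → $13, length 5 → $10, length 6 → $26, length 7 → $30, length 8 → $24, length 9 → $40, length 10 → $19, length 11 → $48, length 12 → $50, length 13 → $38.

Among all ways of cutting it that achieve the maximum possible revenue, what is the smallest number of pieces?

3

Build r[k] bottom-up: r[k] = max over allowed piece i of (p[i] + r[k−i]).
r[1] = 2
r[2] = 9
r[3] = 11  (first piece 1, then r[2]=9)
r[4] = 18  (first piece 2, then r[2]=9)
r[5] = 20  (first piece 1, then r[4]=18)
r[6] = 27  (first piece 2, then r[4]=18)
r[7] = 30
r[8] = 36  (first piece 2, then r[6]=27)
r[9] = 40
r[10] = 45  (first piece 2, then r[8]=36)
r[11] = 49  (first piece 2, then r[9]=40)
r[12] = 54  (first piece 2, then r[10]=45)
r[13] = 58  (first piece 2, then r[11]=49)
Maximum revenue is $58.
Now minimize piece count subject to staying optimal: for each k, pieces[k] = 1 + min over i with p[i]+r[k−i]=r[k] of pieces[k−i].
pieces[10] = 5
pieces[11] = 2
pieces[12] = 6
pieces[13] = 3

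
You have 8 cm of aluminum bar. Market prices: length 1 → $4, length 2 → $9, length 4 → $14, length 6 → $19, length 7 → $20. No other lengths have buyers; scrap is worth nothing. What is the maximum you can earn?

36

Let f[k] be the best obtainable value from length k. For each k, try every first piece i and keep the best of price[i] + f[k−i].
f[1] = 4
f[2] = max(4+4, 9+0) = 9
f[3] = max(4+9, 9+4) = 13
f[4] = max(4+13, 9+9, 14+0) = 18
f[5] = max(4+18, 9+13, 14+4) = 22
f[6] = max(4+22, 9+18, 14+9, 19+0) = 27
f[7] = max(4+27, 9+22, 14+13, 19+4, 20+0) = 31
f[8] = max(4+31, 9+27, 14+18, 19+9, 20+4) = 36
One optimal cutting: 2 + 2 + 2 + 2 → $36.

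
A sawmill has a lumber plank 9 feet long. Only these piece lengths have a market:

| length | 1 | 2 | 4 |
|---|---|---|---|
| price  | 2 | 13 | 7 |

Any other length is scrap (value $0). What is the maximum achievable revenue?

54

Let r[k] be the best obtainable value from length k. For each k, try every first piece i and keep the best of price[i] + r[k−i].
r[1] = 2
r[2] = max(2+2, 13+0) = 13
r[3] = max(2+13, 13+2) = 15
r[4] = max(2+15, 13+13, 7+0) = 26
r[5] = max(2+26, 13+15, 7+2) = 28
r[6] = max(2+28, 13+26, 7+13) = 39
r[7] = max(2+39, 13+28, 7+15) = 41
r[8] = max(2+41, 13+39, 7+26) = 52
r[9] = max(2+52, 13+41, 7+28) = 54
One optimal cutting: 2 + 2 + 2 + 2 + 1 → $54.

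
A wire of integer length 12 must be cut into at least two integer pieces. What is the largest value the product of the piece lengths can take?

81

Define f[k] = max over 1≤i<k of i · max(k−i, f[k−i]); the inner max lets the remainder stay uncut if that's better.
f[2] = 1*max(1,0) = 1*1 = 1
f[3] = max(1*2, 2*1) = 2
f[4] = max(1*3, 2*2, 3*1) = 4
f[5] = max(1*4, 2*3, 3*2, 4*1) = 6
f[6] = max(1*6, 2*4, 3*3, 4*2, 5*1) = 9
f[7] = max(1*9, 2*6, 3*4, 4*3, 5*2, 6*1) = 12
f[8] = max(1*12, 2*9, 3*6, …, 6*2, 7*1) = 18
f[9] = max(1*18, 2*12, 3*9, …, 7*2, 8*1) = 27
f[10] = max(1*27, 2*18, 3*12, …, 8*2, 9*1) = 36
f[11] = max(1*36, 2*27, 3*18, …, 9*2, 10*1) = 54
f[12] = max(1*54, 2*36, 3*27, …, 10*2, 11*1) = 81
One optimal split: 3 + 3 + 3 + 3; product 3*3*3*3 = 81.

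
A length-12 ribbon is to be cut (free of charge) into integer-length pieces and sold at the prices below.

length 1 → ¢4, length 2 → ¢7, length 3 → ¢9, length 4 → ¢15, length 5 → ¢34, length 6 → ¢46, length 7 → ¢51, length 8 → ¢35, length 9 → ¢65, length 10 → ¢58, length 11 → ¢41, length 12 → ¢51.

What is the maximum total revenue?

92

Let r[k] be the best obtainable value from length k. For each k, try every first piece i and keep the best of price[i] + r[k−i].
r[1] = 4
r[2] = max(4+4, 7+0) = 8
r[3] = max(4+8, 7+4, 9+0) = 12
r[4] = max(4+12, 7+8, 9+4, 15+0) = 16
r[5] = max(4+16, 7+12, 9+8, 15+4, 34+0) = 34
r[6] = max(4+34, 7+16, 9+12, 15+8, 34+4, 46+0) = 46
r[7] = max(4+46, 7+34, 9+16, …, 46+4, 51+0) = 51
r[8] = max(4+51, 7+46, 9+34, …, 51+4, 35+0) = 55
r[9] = max(4+55, 7+51, 9+46, …, 35+4, 65+0) = 65
r[10] = max(4+65, 7+55, 9+51, …, 65+4, 58+0) = 69
r[11] = max(4+69, 7+65, 9+55, …, 58+4, 41+0) = 80
r[12] = max(4+80, 7+69, 9+65, …, 41+4, 51+0) = 92
One optimal cutting: 6 + 6 → ¢46 + ¢46 = ¢92.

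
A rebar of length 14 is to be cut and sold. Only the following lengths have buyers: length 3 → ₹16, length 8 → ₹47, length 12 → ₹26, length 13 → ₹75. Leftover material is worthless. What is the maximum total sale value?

Build f[k] bottom-up: f[k] = max over allowed piece i of (p[i] + f[k−i]).
f[1] = 0
f[2] = 0
f[3] = 16
f[4] = 16
f[5] = 16
f[6] = 32  (first piece 3, then f[3]=16)
f[7] = 32
f[8] = max(16+16, 47+0) = 47
f[9] = max(16+32, 47+0) = 48
f[10] = max(16+32, 47+0) = 48
f[11] = max(16+47, 47+16) = 63
f[12] = max(16+48, 47+16, 26+0) = 64
f[13] = max(16+48, 47+16, 26+0, 75+0) = 75
f[14] = max(16+63, 47+32, 26+0, 75+0) = 79
One optimal cutting: 8 + 3 + 3 → ₹79.

79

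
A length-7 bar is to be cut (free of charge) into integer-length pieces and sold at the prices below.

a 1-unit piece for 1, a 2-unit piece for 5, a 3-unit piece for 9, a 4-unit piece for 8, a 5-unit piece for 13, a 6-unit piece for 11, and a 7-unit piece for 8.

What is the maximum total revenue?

Consider every possible first cut. v[k] is the best of p[i]+v[k−i] over all sellable i≤k.
v[1] = 1
v[2] = max(1+1, 5+0) = 5
v[3] = max(1+5, 5+1, 9+0) = 9
v[4] = max(1+9, 5+5, 9+1, 8+0) = 10
v[5] = max(1+10, 5+9, 9+5, 8+1, 13+0) = 14
v[6] = max(1+14, 5+10, 9+9, 8+5, 13+1, 11+0) = 18
v[7] = max(1+18, 5+14, 9+10, …, 11+1, 8+0) = 19
One optimal cutting: 3 + 3 + 1 → 9 + 9 + 1 = 19.

19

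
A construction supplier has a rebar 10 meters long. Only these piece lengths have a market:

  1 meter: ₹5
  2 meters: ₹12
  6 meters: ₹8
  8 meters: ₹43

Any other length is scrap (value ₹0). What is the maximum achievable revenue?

Build f[k] bottom-up: f[k] = max over allowed piece i of (p[i] + f[k−i]).
f[1] = 5
f[2] = max(5+5, 12+0) = 12
f[3] = max(5+12, 12+5) = 17
f[4] = max(5+17, 12+12) = 24
f[5] = max(5+24, 12+17) = 29
f[6] = max(5+29, 12+24, 8+0) = 36
f[7] = max(5+36, 12+29, 8+5) = 41
f[8] = max(5+41, 12+36, 8+12, 43+0) = 48
f[9] = max(5+48, 12+41, 8+17, 43+5) = 53
f[10] = max(5+53, 12+48, 8+24, 43+12) = 60
One optimal cutting: 2 + 2 + 2 + 2 + 2 → ₹60.

60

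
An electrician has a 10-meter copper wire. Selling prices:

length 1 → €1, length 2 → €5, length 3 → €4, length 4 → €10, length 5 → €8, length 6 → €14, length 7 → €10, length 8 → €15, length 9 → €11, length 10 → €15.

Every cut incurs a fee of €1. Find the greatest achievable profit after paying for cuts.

23

Consider every possible first cut. v[k] is the best of p[i]+v[k−i] over all sellable i≤k, charging 1 whenever i<k.
v[1] = 1
v[2] = 5
v[3] = 5  (first piece 1, then v[2]=5)
v[4] = 10
v[5] = 10  (first piece 1, then v[4]=10)
v[6] = 14  (first piece 2, then v[4]=10)
v[7] = 14  (first piece 1, then v[6]=14)
v[8] = 19  (first piece 4, then v[4]=10)
v[9] = 19  (first piece 1, then v[8]=19)
v[10] = 23  (first piece 2, then v[8]=19)
One optimal plan: pieces 4 + 4 + 2 (2 cuts) → €25 − €2 = €23.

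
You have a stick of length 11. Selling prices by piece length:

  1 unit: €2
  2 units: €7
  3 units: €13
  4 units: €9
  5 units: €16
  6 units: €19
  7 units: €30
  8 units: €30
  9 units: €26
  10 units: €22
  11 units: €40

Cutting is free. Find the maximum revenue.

46

Let R[k] be the best obtainable value from length k. For each k, try every first piece i and keep the best of price[i] + R[k−i].
R[1] = 2
R[2] = 7
R[3] = 13
R[4] = 15  (first piece 1, then R[3]=13)
R[5] = 20  (first piece 2, then R[3]=13)
R[6] = 26  (first piece 3, then R[3]=13)
R[7] = 30
R[8] = 33  (first piece 2, then R[6]=26)
R[9] = 39  (first piece 3, then R[6]=26)
R[10] = 43  (first piece 3, then R[7]=30)
R[11] = 46  (first piece 2, then R[9]=39)
One optimal cutting: 3 + 3 + 3 + 2 → €13 + €13 + €13 + €7 = €46.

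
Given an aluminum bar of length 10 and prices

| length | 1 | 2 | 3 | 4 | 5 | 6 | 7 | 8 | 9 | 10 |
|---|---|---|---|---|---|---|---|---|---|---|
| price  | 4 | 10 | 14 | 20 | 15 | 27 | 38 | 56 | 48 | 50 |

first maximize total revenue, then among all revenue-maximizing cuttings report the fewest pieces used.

2

Let r[k] be the best obtainable value from length k. For each k, try every first piece i and keep the best of price[i] + r[k−i].
r[1] = 4
r[2] = 10
r[3] = 14  (first piece 1, then r[2]=10)
r[4] = 20  (first piece 2, then r[2]=10)
r[5] = 24  (first piece 1, then r[4]=20)
r[6] = 30  (first piece 2, then r[4]=20)
r[7] = 38
r[8] = 56
r[9] = 60  (first piece 1, then r[8]=56)
r[10] = 66  (first piece 2, then r[8]=56)
Maximum revenue is $66.
Now minimize piece count subject to staying optimal: for each k, pieces[k] = 1 + min over i with p[i]+r[k−i]=r[k] of pieces[k−i].
pieces[7] = 1
pieces[8] = 1
pieces[9] = 2
pieces[10] = 2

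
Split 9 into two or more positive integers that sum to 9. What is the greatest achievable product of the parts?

27

Fill P[k] for k=2..9: at each k try every first piece i and multiply by the better of (k−i) uncut or P[k−i].
P[2] = 1·max(1,0) = 1·1 = 1
P[3] = max(1·2, 2·1) = 2
P[4] = max(1·3, 2·2, 3·1) = 4
P[5] = max(1·4, 2·3, 3·2, 4·1) = 6
P[6] = max(1·6, 2·4, 3·3, 4·2, 5·1) = 9
P[7] = max(1·9, 2·6, 3·4, 4·3, 5·2, 6·1) = 12
P[8] = max(1·12, 2·9, 3·6, …, 6·2, 7·1) = 18
P[9] = max(1·18, 2·12, 3·9, …, 7·2, 8·1) = 27
One optimal split: 3 + 3 + 3; product 3·3·3 = 27.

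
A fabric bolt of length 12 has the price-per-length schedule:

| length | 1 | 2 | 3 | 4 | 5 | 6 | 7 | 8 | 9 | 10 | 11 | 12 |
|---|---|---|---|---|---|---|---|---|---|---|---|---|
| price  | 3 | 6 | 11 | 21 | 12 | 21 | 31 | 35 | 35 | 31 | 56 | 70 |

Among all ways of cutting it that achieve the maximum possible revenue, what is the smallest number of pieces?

1

Let r[k] be the best obtainable value from length k. For each k, try every first piece i and keep the best of price[i] + r[k−i].
r[1] = 3
r[2] = max(3+3, 6+0) = 6
r[3] = max(3+6, 6+3, 11+0) = 11
r[4] = max(3+11, 6+6, 11+3, 21+0) = 21
r[5] = max(3+21, 6+11, 11+6, 21+3, 12+0) = 24
r[6] = max(3+24, 6+21, 11+11, 21+6, 12+3, 21+0) = 27
r[7] = max(3+27, 6+24, 11+21, …, 21+3, 31+0) = 32
r[8] = max(3+32, 6+27, 11+24, …, 31+3, 35+0) = 42
r[9] = max(3+42, 6+32, 11+27, …, 35+3, 35+0) = 45
r[10] = max(3+45, 6+42, 11+32, …, 35+3, 31+0) = 48
r[11] = max(3+48, 6+45, 11+42, …, 31+3, 56+0) = 56
r[12] = max(3+56, 6+48, 11+45, …, 56+3, 70+0) = 70
Maximum revenue is $70.
Now minimize piece count subject to staying optimal: for each k, pieces[k] = 1 + min over i with p[i]+r[k−i]=r[k] of pieces[k−i].
pieces[9] = 3
pieces[10] = 3
pieces[11] = 1
pieces[12] = 1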